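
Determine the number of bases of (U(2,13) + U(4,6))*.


(M1+M2)* = M1* + M2*.
M1* = U(11,13), bases: C(13,11) = 78.
M2* = U(2,6), bases: C(6,2) = 15.
|B(M*)| = 78 * 15 = 1170.

1170


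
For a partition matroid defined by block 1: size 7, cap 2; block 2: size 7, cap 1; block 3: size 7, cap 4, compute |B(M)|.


A basis picks exactly ci elements from block i.
Number of bases = product of C(|Si|, ci).
= C(7,2) * C(7,1) * C(7,4)
= 21 * 7 * 35
= 5145.

5145


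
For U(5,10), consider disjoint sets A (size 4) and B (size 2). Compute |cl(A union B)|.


|A union B| = 4 + 2 = 6 (disjoint).
In U(5,10), cl(S) = S if |S| < 5, else cl(S) = E.
Since 6 >= 5, cl(A union B) = E.
|cl(A union B)| = 10.

10


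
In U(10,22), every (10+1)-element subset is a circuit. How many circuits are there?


In U(10,22), circuits are the (11)-element subsets.
Any set of 11 elements is dependent, and removing any one element gives
an independent set of size 10, so it is a minimal dependent set.
Number of circuits = C(22,11) = 22! / (11! * 11!) = 705432.

705432


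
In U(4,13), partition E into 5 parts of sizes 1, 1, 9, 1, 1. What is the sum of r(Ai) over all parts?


r(Ai) = min(|Ai|, 4) for each part.
Sum = min(1,4) + min(1,4) + min(9,4) + min(1,4) + min(1,4)
    = 1 + 1 + 4 + 1 + 1
    = 8.

8


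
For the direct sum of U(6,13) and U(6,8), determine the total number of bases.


Bases of a direct sum M1 + M2: |B| = |B(M1)| * |B(M2)|.
|B(U(6,13))| = C(13,6) = 1716.
|B(U(6,8))| = C(8,6) = 28.
Total bases = 1716 * 28 = 48048.

48048


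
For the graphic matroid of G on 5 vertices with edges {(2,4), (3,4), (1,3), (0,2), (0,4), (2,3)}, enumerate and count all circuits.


A circuit in a graphic matroid = edge set of a simple cycle.
G has 5 vertices and 6 edges.
Enumerating all minimal edge subsets forming cycles...
Total circuits found: 3.

3


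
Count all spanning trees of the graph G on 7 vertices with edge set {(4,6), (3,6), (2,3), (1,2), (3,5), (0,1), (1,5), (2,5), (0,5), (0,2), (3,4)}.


By Kirchhoff's matrix tree theorem, the number of spanning trees equals
the determinant of any cofactor of the Laplacian matrix L.
G has 7 vertices and 11 edges.
Computing the (6 x 6) cofactor determinant gives 120.

120


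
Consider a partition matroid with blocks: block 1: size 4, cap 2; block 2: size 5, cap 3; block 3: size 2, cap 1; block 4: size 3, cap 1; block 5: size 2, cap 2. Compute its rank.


Rank of a partition matroid = sum of min(|Si|, ci) for each block.
= min(4,2) + min(5,3) + min(2,1) + min(3,1) + min(2,2)
= 2 + 3 + 1 + 1 + 2
= 9.

9


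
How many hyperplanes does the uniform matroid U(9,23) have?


Hyperplanes of U(9,23) are flats of rank 8.
In a uniform matroid, these are exactly the (8)-element subsets.
Count = (23 choose 8) = 490314.

490314


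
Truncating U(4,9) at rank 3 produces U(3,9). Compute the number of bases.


Truncating U(4,9) to rank 3 gives U(3,9).
Bases of U(3,9) are all 3-element subsets of 9 elements.
Number of bases = C(9,3) = (9 * 8 * 7) / (1 * 2 * 3) = 84.

84


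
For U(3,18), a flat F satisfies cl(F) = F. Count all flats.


Flats of U(3,18): every subset of size < 3 is a flat, plus E itself.
Count = (18 choose 0) + (18 choose 1) + (18 choose 2) + 1
     = 1 + 18 + 153 + 1
     = 173.

173


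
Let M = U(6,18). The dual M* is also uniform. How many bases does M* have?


The dual of U(r,n) is U(n-r, n) = U(12,18).
Bases of U(12,18) are all (12)-element subsets.
|B(M*)| = (18 choose 12) = 18564.

18564


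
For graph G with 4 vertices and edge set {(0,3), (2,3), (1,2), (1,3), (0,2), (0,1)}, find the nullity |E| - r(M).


Cycle rank (nullity) = |E| - r(M) = |E| - (|V| - c).
|E| = 6, |V| = 4, c = 1.
Nullity = 6 - (4 - 1) = 6 - 3 = 3.

3


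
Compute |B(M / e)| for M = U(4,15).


Contracting e from U(4,15) gives U(3,14).
Bases of U(3,14) = C(14,3) = (14 * 13 * 12) / (1 * 2 * 3) = 364.

364


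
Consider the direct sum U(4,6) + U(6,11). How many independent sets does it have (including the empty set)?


For a direct sum, |I(M1+M2)| = |I(M1)| * |I(M2)|.
|I(U(4,6))| = sum C(6,k) for k=0..4 = 57.
|I(U(6,11))| = sum C(11,k) for k=0..6 = 1486.
Total = 57 * 1486 = 84702.

84702


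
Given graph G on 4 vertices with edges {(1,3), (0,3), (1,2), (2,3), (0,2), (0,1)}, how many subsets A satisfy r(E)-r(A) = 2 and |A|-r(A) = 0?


R(x,y) = sum over A in 2^E of x^(r(E)-r(A)) * y^(|A|-r(A)).
G has 4 vertices, 6 edges. r(E) = 3.
Enumerate all 2^6 = 64 subsets.
Count subsets with r(E)-r(A)=2 and |A|-r(A)=0: 6.

6


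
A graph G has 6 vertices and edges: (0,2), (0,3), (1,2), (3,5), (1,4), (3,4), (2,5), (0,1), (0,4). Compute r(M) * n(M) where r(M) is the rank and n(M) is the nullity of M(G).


r(M) = |V| - c = 6 - 1 = 5.
nullity = |E| - r(M) = 9 - 5 = 4.
Product = 5 * 4 = 20.

20


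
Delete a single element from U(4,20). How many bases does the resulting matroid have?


Deleting e from U(4,20) gives U(4,19) since n > r.
Bases of U(4,19) = C(19,4) = 19! / (4! * 15!) = 3876.

3876


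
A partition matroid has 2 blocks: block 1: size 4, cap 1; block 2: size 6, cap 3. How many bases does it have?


A basis picks exactly ci elements from block i.
Number of bases = product of C(|Si|, ci).
= C(4,1) * C(6,3)
= 4 * 20
= 80.

80


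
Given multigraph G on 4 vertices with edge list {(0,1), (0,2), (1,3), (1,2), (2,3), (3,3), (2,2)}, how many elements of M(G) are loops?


In a graphic matroid, a loop is a self-loop edge (u,u) with rank 0.
Examining all 7 edges for self-loops...
Self-loops found: (3,3), (2,2)
Number of loops = 2.

2


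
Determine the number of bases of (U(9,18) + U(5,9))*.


(M1+M2)* = M1* + M2*.
M1* = U(9,18), bases: C(18,9) = 48620.
M2* = U(4,9), bases: C(9,4) = 126.
|B(M*)| = 48620 * 126 = 6126120.

6126120


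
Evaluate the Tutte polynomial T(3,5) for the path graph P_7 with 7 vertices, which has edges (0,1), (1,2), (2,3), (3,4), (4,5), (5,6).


A path on 7 vertices is a tree with 6 edges.
T(x,y) = x^(6) for any tree.
T(3,5) = 3^6 = 729.

729


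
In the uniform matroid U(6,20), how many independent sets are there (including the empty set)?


Independent sets of U(6,20) are all subsets of size <= 6.
Count = (20 choose 0) + (20 choose 1) + (20 choose 2) + (20 choose 3) + (20 choose 4) + (20 choose 5) + (20 choose 6)
     = 1 + 20 + 190 + 1140 + 4845 + 15504 + 38760
     = 60460.

60460


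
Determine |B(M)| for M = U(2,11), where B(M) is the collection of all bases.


Bases of U(2,11) are all 2-element subsets of the 11-element ground set.
Number of bases = C(11,2).
C(11,2) = (11 * 10) / (1 * 2) = 55.

55


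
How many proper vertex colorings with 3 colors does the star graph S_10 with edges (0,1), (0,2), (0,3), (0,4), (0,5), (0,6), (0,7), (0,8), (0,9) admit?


P(tree, k) = k * (k-1)^(9) for any tree on 10 vertices.
P(3) = 3 * 2^9 = 3 * 512 = 1536.

1536


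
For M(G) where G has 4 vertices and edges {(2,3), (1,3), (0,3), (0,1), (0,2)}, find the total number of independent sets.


An independent set in a graphic matroid is an acyclic edge subset.
G has 4 vertices and 5 edges.
Enumerate all 2^5 = 32 subsets, checking for acyclicity.
Total independent sets = 24.

24


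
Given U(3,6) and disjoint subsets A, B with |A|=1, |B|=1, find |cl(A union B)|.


|A union B| = 1 + 1 = 2 (disjoint).
In U(3,6), cl(S) = S if |S| < 3, else cl(S) = E.
Since 2 < 3, cl(A union B) = A union B.
|cl(A union B)| = 2.

2


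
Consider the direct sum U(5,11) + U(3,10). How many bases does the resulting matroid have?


Bases of a direct sum M1 + M2: |B| = |B(M1)| * |B(M2)|.
|B(U(5,11))| = C(11,5) = 462.
|B(U(3,10))| = C(10,3) = 120.
Total bases = 462 * 120 = 55440.

55440


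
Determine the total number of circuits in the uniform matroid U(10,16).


In U(10,16), circuits are the (11)-element subsets.
Any set of 11 elements is dependent, and removing any one element gives
an independent set of size 10, so it is a minimal dependent set.
Number of circuits = C(16,11) = 4368.

4368


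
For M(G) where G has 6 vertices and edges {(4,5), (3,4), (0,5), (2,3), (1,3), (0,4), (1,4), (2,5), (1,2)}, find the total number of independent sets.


An independent set in a graphic matroid is an acyclic edge subset.
G has 6 vertices and 9 edges.
Enumerate all 2^9 = 512 subsets, checking for acyclicity.
Total independent sets = 296.

296


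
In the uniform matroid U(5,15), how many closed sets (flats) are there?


Flats of U(5,15): every subset of size < 5 is a flat, plus E itself.
Count = (15 choose 0) + (15 choose 1) + (15 choose 2) + (15 choose 3) + (15 choose 4) + 1
     = 1 + 15 + 105 + 455 + 1365 + 1
     = 1942.

1942


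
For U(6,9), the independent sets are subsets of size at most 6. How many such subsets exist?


Independent sets of U(6,9) are all subsets of size <= 6.
Count = C(9,0) + C(9,1) + C(9,2) + C(9,3) + C(9,4) + C(9,5) + C(9,6)
     = 1 + 9 + 36 + 84 + 126 + 126 + 84
     = 466.

466


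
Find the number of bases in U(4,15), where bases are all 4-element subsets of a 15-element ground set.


Bases of U(4,15) are all 4-element subsets of the 15-element ground set.
Number of bases = C(15,4).
(15 choose 4) = 1365.

1365


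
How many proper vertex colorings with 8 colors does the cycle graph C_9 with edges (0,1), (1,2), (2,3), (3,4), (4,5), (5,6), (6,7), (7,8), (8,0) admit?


P(C_9, k) = (k-1)^9 + (-1)^9*(k-1).
P(8) = (7)^9 - 7
= 40353607 - 7 = 40353600.

40353600


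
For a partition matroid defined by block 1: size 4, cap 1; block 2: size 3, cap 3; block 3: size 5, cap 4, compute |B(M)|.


A basis picks exactly ci elements from block i.
Number of bases = product of C(|Si|, ci).
= C(4,1) * C(3,3) * C(5,4)
= 4 * 1 * 5
= 20.

20


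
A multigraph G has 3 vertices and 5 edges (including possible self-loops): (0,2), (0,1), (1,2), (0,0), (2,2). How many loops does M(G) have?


In a graphic matroid, a loop is a self-loop edge (u,u) with rank 0.
Examining all 5 edges for self-loops...
Self-loops found: (0,0), (2,2)
Number of loops = 2.

2


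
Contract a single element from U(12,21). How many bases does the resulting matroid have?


Contracting e from U(12,21) gives U(11,20).
Bases of U(11,20) = C(20,11) = 167960.

167960


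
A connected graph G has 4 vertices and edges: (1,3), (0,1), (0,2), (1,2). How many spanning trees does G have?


By Kirchhoff's matrix tree theorem, the number of spanning trees equals
the determinant of any cofactor of the Laplacian matrix L.
G has 4 vertices and 4 edges.
Computing the (3 x 3) cofactor determinant gives 3.

3


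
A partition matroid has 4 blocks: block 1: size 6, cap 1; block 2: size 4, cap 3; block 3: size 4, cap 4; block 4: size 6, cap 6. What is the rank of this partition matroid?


Rank of a partition matroid = sum of min(|Si|, ci) for each block.
= min(6,1) + min(4,3) + min(4,4) + min(6,6)
= 1 + 3 + 4 + 6
= 14.

14


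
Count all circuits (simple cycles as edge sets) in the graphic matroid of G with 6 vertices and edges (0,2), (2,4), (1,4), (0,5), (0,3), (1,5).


A circuit in a graphic matroid = edge set of a simple cycle.
G has 6 vertices and 6 edges.
Enumerating all minimal edge subsets forming cycles...
Total circuits found: 1.

1


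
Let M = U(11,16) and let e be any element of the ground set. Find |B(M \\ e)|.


Deleting e from U(11,16) gives U(11,15) since n > r.
Bases of U(11,15) = C(15,11) = 1365.

1365


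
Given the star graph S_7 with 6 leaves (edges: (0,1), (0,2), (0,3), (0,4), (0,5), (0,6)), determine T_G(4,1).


A star on 7 vertices is a tree with 6 edges.
T(x,y) = x^(6) for any tree.
T(4,1) = 4^6 = 4096.

4096


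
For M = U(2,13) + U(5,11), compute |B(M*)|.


(M1+M2)* = M1* + M2*.
M1* = U(11,13), bases: C(13,11) = 78.
M2* = U(6,11), bases: C(11,6) = 462.
|B(M*)| = 78 * 462 = 36036.

36036


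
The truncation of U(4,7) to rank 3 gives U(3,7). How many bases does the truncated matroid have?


Truncating U(4,7) to rank 3 gives U(3,7).
Bases of U(3,7) are all 3-element subsets of 7 elements.
Number of bases = (7 choose 3) = 35.

35


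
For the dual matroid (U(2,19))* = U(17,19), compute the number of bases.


The dual of U(r,n) is U(n-r, n) = U(17,19).
Bases of U(17,19) are all (17)-element subsets.
|B(M*)| = C(19,17) = 19! / (17! * 2!) = 171.

171


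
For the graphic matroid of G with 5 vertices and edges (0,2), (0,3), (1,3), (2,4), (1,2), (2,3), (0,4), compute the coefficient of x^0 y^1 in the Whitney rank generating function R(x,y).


R(x,y) = sum over A in 2^E of x^(r(E)-r(A)) * y^(|A|-r(A)).
G has 5 vertices, 7 edges. r(E) = 4.
Enumerate all 2^7 = 128 subsets.
Count subsets with r(E)-r(A)=0 and |A|-r(A)=1: 19.

19


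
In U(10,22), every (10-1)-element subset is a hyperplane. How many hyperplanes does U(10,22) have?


Hyperplanes of U(10,22) are flats of rank 9.
In a uniform matroid, these are exactly the (9)-element subsets.
Count = C(22,9) = 497420.

497420


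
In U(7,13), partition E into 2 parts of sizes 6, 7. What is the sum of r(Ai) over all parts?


r(Ai) = min(|Ai|, 7) for each part.
Sum = min(6,7) + min(7,7)
    = 6 + 7
    = 13.

13


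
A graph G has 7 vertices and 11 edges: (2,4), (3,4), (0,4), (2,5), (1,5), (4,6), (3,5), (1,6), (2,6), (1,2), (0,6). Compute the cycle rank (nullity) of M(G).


Cycle rank (nullity) = |E| - r(M) = |E| - (|V| - c).
|E| = 11, |V| = 7, c = 1.
Nullity = 11 - (7 - 1) = 11 - 6 = 5.

5


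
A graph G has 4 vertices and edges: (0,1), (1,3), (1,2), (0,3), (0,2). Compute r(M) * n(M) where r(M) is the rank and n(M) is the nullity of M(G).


r(M) = |V| - c = 4 - 1 = 3.
nullity = |E| - r(M) = 5 - 3 = 2.
Product = 3 * 2 = 6.

6


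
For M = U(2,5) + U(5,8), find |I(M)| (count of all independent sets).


For a direct sum, |I(M1+M2)| = |I(M1)| * |I(M2)|.
|I(U(2,5))| = sum C(5,k) for k=0..2 = 16.
|I(U(5,8))| = sum C(8,k) for k=0..5 = 219.
Total = 16 * 219 = 3504.

3504


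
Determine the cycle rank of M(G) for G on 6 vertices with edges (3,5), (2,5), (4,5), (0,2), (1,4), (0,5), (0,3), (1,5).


Cycle rank (nullity) = |E| - r(M) = |E| - (|V| - c).
|E| = 8, |V| = 6, c = 1.
Nullity = 8 - (6 - 1) = 8 - 5 = 3.

3


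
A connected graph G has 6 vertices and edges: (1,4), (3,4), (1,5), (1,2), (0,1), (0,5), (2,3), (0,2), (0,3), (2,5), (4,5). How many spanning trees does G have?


By Kirchhoff's matrix tree theorem, the number of spanning trees equals
the determinant of any cofactor of the Laplacian matrix L.
G has 6 vertices and 11 edges.
Computing the (5 x 5) cofactor determinant gives 225.

225


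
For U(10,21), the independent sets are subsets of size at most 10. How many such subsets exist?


Independent sets of U(10,21) are all subsets of size <= 10.
Count = (21 choose 0) + (21 choose 1) + (21 choose 2) + (21 choose 3) + (21 choose 4) + (21 choose 5) + (21 choose 6) + (21 choose 7) + (21 choose 8) + (21 choose 9) + (21 choose 10)
     = 1 + 21 + 210 + 1330 + 5985 + 20349 + 54264 + 116280 + 203490 + 293930 + 352716
     = 1048576.

1048576


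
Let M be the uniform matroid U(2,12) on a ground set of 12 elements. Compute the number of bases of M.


Bases of U(2,12) are all 2-element subsets of the 12-element ground set.
Number of bases = C(12,2).
C(12,2) = (12 * 11) / (1 * 2) = 66.

66


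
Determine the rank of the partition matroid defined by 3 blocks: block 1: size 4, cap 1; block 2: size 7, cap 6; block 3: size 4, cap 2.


Rank of a partition matroid = sum of min(|Si|, ci) for each block.
= min(4,1) + min(7,6) + min(4,2)
= 1 + 6 + 2
= 9.

9


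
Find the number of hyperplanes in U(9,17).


Hyperplanes of U(9,17) are flats of rank 8.
In a uniform matroid, these are exactly the (8)-element subsets.
Count = C(17,8) = 24310.

24310


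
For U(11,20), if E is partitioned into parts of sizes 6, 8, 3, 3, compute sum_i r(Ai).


r(Ai) = min(|Ai|, 11) for each part.
Sum = min(6,11) + min(8,11) + min(3,11) + min(3,11)
    = 6 + 8 + 3 + 3
    = 20.

20


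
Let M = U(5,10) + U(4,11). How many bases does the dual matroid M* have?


(M1+M2)* = M1* + M2*.
M1* = U(5,10), bases: C(10,5) = 252.
M2* = U(7,11), bases: C(11,7) = 330.
|B(M*)| = 252 * 330 = 83160.

83160


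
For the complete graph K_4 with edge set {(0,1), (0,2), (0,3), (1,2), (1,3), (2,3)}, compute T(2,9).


T(K_4; x,y) = x^3 + 3x^2 + 4xy + 2x + y^3 + 3y^2 + 2y.
Substituting x=2, y=9:
= 8 + 12 + 72 + 4 + 729 + 243 + 18
= 1086.

1086


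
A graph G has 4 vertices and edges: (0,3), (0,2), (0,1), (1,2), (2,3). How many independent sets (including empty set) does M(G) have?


An independent set in a graphic matroid is an acyclic edge subset.
G has 4 vertices and 5 edges.
Enumerate all 2^5 = 32 subsets, checking for acyclicity.
Total independent sets = 24.

24


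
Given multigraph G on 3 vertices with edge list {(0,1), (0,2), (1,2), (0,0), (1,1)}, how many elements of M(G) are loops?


In a graphic matroid, a loop is a self-loop edge (u,u) with rank 0.
Examining all 5 edges for self-loops...
Self-loops found: (0,0), (1,1)
Number of loops = 2.

2


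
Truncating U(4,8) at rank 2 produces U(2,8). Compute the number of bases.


Truncating U(4,8) to rank 2 gives U(2,8).
Bases of U(2,8) are all 2-element subsets of 8 elements.
Number of bases = C(8,2) = 8! / (2! * 6!) = 28.

28


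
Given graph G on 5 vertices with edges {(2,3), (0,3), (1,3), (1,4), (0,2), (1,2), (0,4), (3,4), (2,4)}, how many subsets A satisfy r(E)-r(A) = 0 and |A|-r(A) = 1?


R(x,y) = sum over A in 2^E of x^(r(E)-r(A)) * y^(|A|-r(A)).
G has 5 vertices, 9 edges. r(E) = 4.
Enumerate all 2^9 = 512 subsets.
Count subsets with r(E)-r(A)=0 and |A|-r(A)=1: 111.

111


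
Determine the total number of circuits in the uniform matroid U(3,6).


In U(3,6), circuits are the (4)-element subsets.
Any set of 4 elements is dependent, and removing any one element gives
an independent set of size 3, so it is a minimal dependent set.
Number of circuits = C(6,4) = 6! / (4! * 2!) = 15.

15


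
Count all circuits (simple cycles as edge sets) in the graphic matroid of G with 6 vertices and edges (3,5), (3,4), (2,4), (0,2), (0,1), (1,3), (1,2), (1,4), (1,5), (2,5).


A circuit in a graphic matroid = edge set of a simple cycle.
G has 6 vertices and 10 edges.
Enumerating all minimal edge subsets forming cycles...
Total circuits found: 20.

20


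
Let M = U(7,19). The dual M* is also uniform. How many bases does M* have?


The dual of U(r,n) is U(n-r, n) = U(12,19).
Bases of U(12,19) are all (12)-element subsets.
|B(M*)| = C(19,12) = 50388.

50388


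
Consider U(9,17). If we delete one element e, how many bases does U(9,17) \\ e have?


Deleting e from U(9,17) gives U(9,16) since n > r.
Bases of U(9,16) = C(16,9) = 11440.

11440


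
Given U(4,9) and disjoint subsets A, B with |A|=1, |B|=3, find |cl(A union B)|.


|A union B| = 1 + 3 = 4 (disjoint).
In U(4,9), cl(S) = S if |S| < 4, else cl(S) = E.
Since 4 >= 4, cl(A union B) = E.
|cl(A union B)| = 9.

9


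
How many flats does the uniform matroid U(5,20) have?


Flats of U(5,20): every subset of size < 5 is a flat, plus E itself.
Count = C(20,0) + C(20,1) + C(20,2) + C(20,3) + C(20,4) + 1
     = 1 + 20 + 190 + 1140 + 4845 + 1
     = 6197.

6197


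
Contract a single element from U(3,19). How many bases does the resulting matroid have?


Contracting e from U(3,19) gives U(2,18).
Bases of U(2,18) = (18 choose 2) = 153.

153


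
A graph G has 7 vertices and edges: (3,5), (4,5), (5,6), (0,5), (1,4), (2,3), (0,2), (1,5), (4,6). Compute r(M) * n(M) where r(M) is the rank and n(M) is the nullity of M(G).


r(M) = |V| - c = 7 - 1 = 6.
nullity = |E| - r(M) = 9 - 6 = 3.
Product = 6 * 3 = 18.

18


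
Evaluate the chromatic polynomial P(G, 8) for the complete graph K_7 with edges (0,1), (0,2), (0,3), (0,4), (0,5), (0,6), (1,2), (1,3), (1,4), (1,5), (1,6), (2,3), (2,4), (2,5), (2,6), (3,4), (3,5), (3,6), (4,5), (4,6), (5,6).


P(K_7, k) = k(k-1)(k-2)...(k-6).
P(8) = (8) * (7) * (6) * (5) * (4) * (3) * (2) = 40320.

40320


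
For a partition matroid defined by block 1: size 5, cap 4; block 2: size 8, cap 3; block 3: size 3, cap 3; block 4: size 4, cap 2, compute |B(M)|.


A basis picks exactly ci elements from block i.
Number of bases = product of C(|Si|, ci).
= C(5,4) * C(8,3) * C(3,3) * C(4,2)
= 5 * 56 * 1 * 6
= 1680.

1680


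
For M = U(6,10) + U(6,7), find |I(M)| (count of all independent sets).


For a direct sum, |I(M1+M2)| = |I(M1)| * |I(M2)|.
|I(U(6,10))| = sum C(10,k) for k=0..6 = 848.
|I(U(6,7))| = sum C(7,k) for k=0..6 = 127.
Total = 848 * 127 = 107696.

107696


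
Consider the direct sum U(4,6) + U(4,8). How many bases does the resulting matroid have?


Bases of a direct sum M1 + M2: |B| = |B(M1)| * |B(M2)|.
|B(U(4,6))| = C(6,4) = 15.
|B(U(4,8))| = C(8,4) = 70.
Total bases = 15 * 70 = 1050.

1050


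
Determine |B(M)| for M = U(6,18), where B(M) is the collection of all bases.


Bases of U(6,18) are all 6-element subsets of the 18-element ground set.
Number of bases = C(18,6).
C(18,6) = 18564.

18564


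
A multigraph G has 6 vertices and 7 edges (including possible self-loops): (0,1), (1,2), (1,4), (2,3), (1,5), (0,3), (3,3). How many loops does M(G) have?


In a graphic matroid, a loop is a self-loop edge (u,u) with rank 0.
Examining all 7 edges for self-loops...
Self-loops found: (3,3)
Number of loops = 1.

1


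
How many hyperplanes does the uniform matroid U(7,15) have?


Hyperplanes of U(7,15) are flats of rank 6.
In a uniform matroid, these are exactly the (6)-element subsets.
Count = C(15,6) = 15! / (6! * 9!) = 5005.

5005


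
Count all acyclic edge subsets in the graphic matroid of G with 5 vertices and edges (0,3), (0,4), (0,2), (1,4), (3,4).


An independent set in a graphic matroid is an acyclic edge subset.
G has 5 vertices and 5 edges.
Enumerate all 2^5 = 32 subsets, checking for acyclicity.
Total independent sets = 28.

28


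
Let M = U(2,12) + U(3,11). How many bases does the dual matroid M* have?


(M1+M2)* = M1* + M2*.
M1* = U(10,12), bases: C(12,10) = 66.
M2* = U(8,11), bases: C(11,8) = 165.
|B(M*)| = 66 * 165 = 10890.

10890


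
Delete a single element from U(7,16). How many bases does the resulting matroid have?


Deleting e from U(7,16) gives U(7,15) since n > r.
Bases of U(7,15) = C(15,7) = 6435.

6435


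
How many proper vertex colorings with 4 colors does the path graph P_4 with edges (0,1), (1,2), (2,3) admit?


P(P_4, k) = k * (k-1)^(3).
P(4) = 4 * 3^3 = 4 * 27 = 108.

108


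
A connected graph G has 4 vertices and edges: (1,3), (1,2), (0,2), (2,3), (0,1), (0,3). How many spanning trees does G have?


By Kirchhoff's matrix tree theorem, the number of spanning trees equals
the determinant of any cofactor of the Laplacian matrix L.
G has 4 vertices and 6 edges.
Computing the (3 x 3) cofactor determinant gives 16.

16


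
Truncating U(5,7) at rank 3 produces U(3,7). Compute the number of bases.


Truncating U(5,7) to rank 3 gives U(3,7).
Bases of U(3,7) are all 3-element subsets of 7 elements.
Number of bases = C(7,3) = 7! / (3! * 4!) = 35.

35


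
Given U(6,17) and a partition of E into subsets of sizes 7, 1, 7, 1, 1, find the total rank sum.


r(Ai) = min(|Ai|, 6) for each part.
Sum = min(7,6) + min(1,6) + min(7,6) + min(1,6) + min(1,6)
    = 6 + 1 + 6 + 1 + 1
    = 15.

15


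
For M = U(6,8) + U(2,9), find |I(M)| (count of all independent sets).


For a direct sum, |I(M1+M2)| = |I(M1)| * |I(M2)|.
|I(U(6,8))| = sum C(8,k) for k=0..6 = 247.
|I(U(2,9))| = sum C(9,k) for k=0..2 = 46.
Total = 247 * 46 = 11362.

11362


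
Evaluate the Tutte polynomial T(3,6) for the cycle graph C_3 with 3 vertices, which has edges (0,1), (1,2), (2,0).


T(C_3; x,y) = x + x^2 + ... + x^(2) + y.
T(3,6) = 3^1 + 3^2 + 6
= 3 + 9 + 6
= 18.

18


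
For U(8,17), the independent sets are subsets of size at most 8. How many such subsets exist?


Independent sets of U(8,17) are all subsets of size <= 8.
Count = (17 choose 0) + (17 choose 1) + (17 choose 2) + (17 choose 3) + (17 choose 4) + (17 choose 5) + (17 choose 6) + (17 choose 7) + (17 choose 8)
     = 1 + 17 + 136 + 680 + 2380 + 6188 + 12376 + 19448 + 24310
     = 65536.

65536


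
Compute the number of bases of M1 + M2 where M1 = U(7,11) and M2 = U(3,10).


Bases of a direct sum M1 + M2: |B| = |B(M1)| * |B(M2)|.
|B(U(7,11))| = C(11,7) = 330.
|B(U(3,10))| = C(10,3) = 120.
Total bases = 330 * 120 = 39600.

39600


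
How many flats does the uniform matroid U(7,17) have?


Flats of U(7,17): every subset of size < 7 is a flat, plus E itself.
Count = C(17,0) + C(17,1) + C(17,2) + C(17,3) + C(17,4) + C(17,5) + C(17,6) + 1
     = 1 + 17 + 136 + 680 + 2380 + 6188 + 12376 + 1
     = 21779.

21779


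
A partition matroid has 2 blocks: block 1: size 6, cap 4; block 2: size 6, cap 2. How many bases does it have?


A basis picks exactly ci elements from block i.
Number of bases = product of C(|Si|, ci).
= C(6,4) * C(6,2)
= 15 * 15
= 225.

225


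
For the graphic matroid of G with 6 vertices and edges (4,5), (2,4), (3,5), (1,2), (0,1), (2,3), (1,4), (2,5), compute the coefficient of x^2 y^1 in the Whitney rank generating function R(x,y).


R(x,y) = sum over A in 2^E of x^(r(E)-r(A)) * y^(|A|-r(A)).
G has 6 vertices, 8 edges. r(E) = 5.
Enumerate all 2^8 = 256 subsets.
Count subsets with r(E)-r(A)=2 and |A|-r(A)=1: 17.

17


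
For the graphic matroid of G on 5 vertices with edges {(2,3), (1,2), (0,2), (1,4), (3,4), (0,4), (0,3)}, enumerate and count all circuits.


A circuit in a graphic matroid = edge set of a simple cycle.
G has 5 vertices and 7 edges.
Enumerating all minimal edge subsets forming cycles...
Total circuits found: 7.

7


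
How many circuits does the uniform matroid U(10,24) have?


In U(10,24), circuits are the (11)-element subsets.
Any set of 11 elements is dependent, and removing any one element gives
an independent set of size 10, so it is a minimal dependent set.
Number of circuits = (24 choose 11) = 2496144.

2496144


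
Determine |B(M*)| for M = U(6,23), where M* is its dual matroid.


The dual of U(r,n) is U(n-r, n) = U(17,23).
Bases of U(17,23) are all (17)-element subsets.
|B(M*)| = C(23,17) = 100947.

100947


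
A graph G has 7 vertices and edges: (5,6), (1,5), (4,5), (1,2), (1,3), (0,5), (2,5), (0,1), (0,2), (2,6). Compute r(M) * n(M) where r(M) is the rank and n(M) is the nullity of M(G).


r(M) = |V| - c = 7 - 1 = 6.
nullity = |E| - r(M) = 10 - 6 = 4.
Product = 6 * 4 = 24.

24


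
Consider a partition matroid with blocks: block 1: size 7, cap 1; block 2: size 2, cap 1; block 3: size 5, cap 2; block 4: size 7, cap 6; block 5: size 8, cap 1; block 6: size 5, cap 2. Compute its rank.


Rank of a partition matroid = sum of min(|Si|, ci) for each block.
= min(7,1) + min(2,1) + min(5,2) + min(7,6) + min(8,1) + min(5,2)
= 1 + 1 + 2 + 6 + 1 + 2
= 13.

13


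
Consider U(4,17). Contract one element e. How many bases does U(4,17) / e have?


Contracting e from U(4,17) gives U(3,16).
Bases of U(3,16) = C(16,3) = (16 * 15 * 14) / (1 * 2 * 3) = 560.

560


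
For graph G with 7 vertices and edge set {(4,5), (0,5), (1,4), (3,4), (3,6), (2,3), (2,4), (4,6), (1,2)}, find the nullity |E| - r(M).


Cycle rank (nullity) = |E| - r(M) = |E| - (|V| - c).
|E| = 9, |V| = 7, c = 1.
Nullity = 9 - (7 - 1) = 9 - 6 = 3.

3


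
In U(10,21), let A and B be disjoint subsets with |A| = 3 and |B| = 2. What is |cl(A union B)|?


|A union B| = 3 + 2 = 5 (disjoint).
In U(10,21), cl(S) = S if |S| < 10, else cl(S) = E.
Since 5 < 10, cl(A union B) = A union B.
|cl(A union B)| = 5.

5


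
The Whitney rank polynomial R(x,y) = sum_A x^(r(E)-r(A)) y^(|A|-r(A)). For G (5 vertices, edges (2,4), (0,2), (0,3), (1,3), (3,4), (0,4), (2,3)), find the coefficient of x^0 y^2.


R(x,y) = sum over A in 2^E of x^(r(E)-r(A)) * y^(|A|-r(A)).
G has 5 vertices, 7 edges. r(E) = 4.
Enumerate all 2^7 = 128 subsets.
Count subsets with r(E)-r(A)=0 and |A|-r(A)=2: 6.

6


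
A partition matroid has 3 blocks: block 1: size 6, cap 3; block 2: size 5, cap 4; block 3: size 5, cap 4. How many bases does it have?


A basis picks exactly ci elements from block i.
Number of bases = product of C(|Si|, ci).
= C(6,3) * C(5,4) * C(5,4)
= 20 * 5 * 5
= 500.

500


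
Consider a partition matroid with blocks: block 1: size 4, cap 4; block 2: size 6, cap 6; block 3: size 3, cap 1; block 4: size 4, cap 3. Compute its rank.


Rank of a partition matroid = sum of min(|Si|, ci) for each block.
= min(4,4) + min(6,6) + min(3,1) + min(4,3)
= 4 + 6 + 1 + 3
= 14.

14


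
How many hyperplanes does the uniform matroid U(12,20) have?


Hyperplanes of U(12,20) are flats of rank 11.
In a uniform matroid, these are exactly the (11)-element subsets.
Count = C(20,11) = 20! / (11! * 9!) = 167960.

167960


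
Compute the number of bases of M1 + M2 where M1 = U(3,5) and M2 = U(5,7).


Bases of a direct sum M1 + M2: |B| = |B(M1)| * |B(M2)|.
|B(U(3,5))| = C(5,3) = 10.
|B(U(5,7))| = C(7,5) = 21.
Total bases = 10 * 21 = 210.

210


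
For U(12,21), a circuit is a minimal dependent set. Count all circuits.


In U(12,21), circuits are the (13)-element subsets.
Any set of 13 elements is dependent, and removing any one element gives
an independent set of size 12, so it is a minimal dependent set.
Number of circuits = (21 choose 13) = 203490.

203490


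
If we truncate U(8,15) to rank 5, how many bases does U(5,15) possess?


Truncating U(8,15) to rank 5 gives U(5,15).
Bases of U(5,15) are all 5-element subsets of 15 elements.
Number of bases = C(15,5) = 3003.

3003


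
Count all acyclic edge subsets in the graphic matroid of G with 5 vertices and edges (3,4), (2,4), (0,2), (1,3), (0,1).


An independent set in a graphic matroid is an acyclic edge subset.
G has 5 vertices and 5 edges.
Enumerate all 2^5 = 32 subsets, checking for acyclicity.
Total independent sets = 31.

31


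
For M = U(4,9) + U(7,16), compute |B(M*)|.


(M1+M2)* = M1* + M2*.
M1* = U(5,9), bases: C(9,5) = 126.
M2* = U(9,16), bases: C(16,9) = 11440.
|B(M*)| = 126 * 11440 = 1441440.

1441440


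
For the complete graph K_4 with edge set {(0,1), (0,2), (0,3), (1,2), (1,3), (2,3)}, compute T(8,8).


T(K_4; x,y) = x^3 + 3x^2 + 4xy + 2x + y^3 + 3y^2 + 2y.
Substituting x=8, y=8:
= 512 + 192 + 256 + 16 + 512 + 192 + 16
= 1696.

1696


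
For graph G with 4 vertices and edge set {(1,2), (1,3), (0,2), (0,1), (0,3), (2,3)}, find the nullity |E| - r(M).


Cycle rank (nullity) = |E| - r(M) = |E| - (|V| - c).
|E| = 6, |V| = 4, c = 1.
Nullity = 6 - (4 - 1) = 6 - 3 = 3.

3


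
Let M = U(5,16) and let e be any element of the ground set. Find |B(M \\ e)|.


Deleting e from U(5,16) gives U(5,15) since n > r.
Bases of U(5,15) = C(15,5) = 3003.

3003


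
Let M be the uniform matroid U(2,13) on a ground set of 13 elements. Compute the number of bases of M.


Bases of U(2,13) are all 2-element subsets of the 13-element ground set.
Number of bases = C(13,2).
C(13,2) = 13! / (2! * 11!) = 78.

78


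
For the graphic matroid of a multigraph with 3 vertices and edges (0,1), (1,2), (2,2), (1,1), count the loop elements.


In a graphic matroid, a loop is a self-loop edge (u,u) with rank 0.
Examining all 4 edges for self-loops...
Self-loops found: (2,2), (1,1)
Number of loops = 2.

2


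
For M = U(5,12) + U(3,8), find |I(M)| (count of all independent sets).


For a direct sum, |I(M1+M2)| = |I(M1)| * |I(M2)|.
|I(U(5,12))| = sum C(12,k) for k=0..5 = 1586.
|I(U(3,8))| = sum C(8,k) for k=0..3 = 93.
Total = 1586 * 93 = 147498.

147498


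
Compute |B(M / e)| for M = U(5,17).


Contracting e from U(5,17) gives U(4,16).
Bases of U(4,16) = C(16,4) = (16 * 15 * 14 * 13) / (1 * 2 * 3 * 4) = 1820.

1820


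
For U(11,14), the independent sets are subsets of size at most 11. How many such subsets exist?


Independent sets of U(11,14) are all subsets of size <= 11.
Count = (14 choose 0) + (14 choose 1) + (14 choose 2) + (14 choose 3) + (14 choose 4) + (14 choose 5) + (14 choose 6) + (14 choose 7) + (14 choose 8) + (14 choose 9) + (14 choose 10) + (14 choose 11)
     = 1 + 14 + 91 + 364 + 1001 + 2002 + 3003 + 3432 + 3003 + 2002 + 1001 + 364
     = 16278.

16278


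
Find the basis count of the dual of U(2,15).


The dual of U(r,n) is U(n-r, n) = U(13,15).
Bases of U(13,15) are all (13)-element subsets.
|B(M*)| = C(15,13) = 15! / (13! * 2!) = 105.

105


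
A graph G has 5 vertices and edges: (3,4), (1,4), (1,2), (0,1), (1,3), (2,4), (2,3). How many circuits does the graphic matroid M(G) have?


A circuit in a graphic matroid = edge set of a simple cycle.
G has 5 vertices and 7 edges.
Enumerating all minimal edge subsets forming cycles...
Total circuits found: 7.

7


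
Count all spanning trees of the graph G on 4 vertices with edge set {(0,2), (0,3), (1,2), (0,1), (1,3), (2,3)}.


By Kirchhoff's matrix tree theorem, the number of spanning trees equals
the determinant of any cofactor of the Laplacian matrix L.
G has 4 vertices and 6 edges.
Computing the (3 x 3) cofactor determinant gives 16.

16


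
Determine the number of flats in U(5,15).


Flats of U(5,15): every subset of size < 5 is a flat, plus E itself.
Count = C(15,0) + C(15,1) + C(15,2) + C(15,3) + C(15,4) + 1
     = 1 + 15 + 105 + 455 + 1365 + 1
     = 1942.

1942


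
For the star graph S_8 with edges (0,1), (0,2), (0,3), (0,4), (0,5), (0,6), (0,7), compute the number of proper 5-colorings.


P(tree, k) = k * (k-1)^(7) for any tree on 8 vertices.
P(5) = 5 * 4^7 = 5 * 16384 = 81920.

81920


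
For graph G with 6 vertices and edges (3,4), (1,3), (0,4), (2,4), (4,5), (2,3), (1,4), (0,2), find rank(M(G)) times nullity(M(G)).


r(M) = |V| - c = 6 - 1 = 5.
nullity = |E| - r(M) = 8 - 5 = 3.
Product = 5 * 3 = 15.

15


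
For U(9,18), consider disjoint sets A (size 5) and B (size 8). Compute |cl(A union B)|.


|A union B| = 5 + 8 = 13 (disjoint).
In U(9,18), cl(S) = S if |S| < 9, else cl(S) = E.
Since 13 >= 9, cl(A union B) = E.
|cl(A union B)| = 18.

18


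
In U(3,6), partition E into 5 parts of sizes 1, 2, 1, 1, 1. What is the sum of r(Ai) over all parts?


r(Ai) = min(|Ai|, 3) for each part.
Sum = min(1,3) + min(2,3) + min(1,3) + min(1,3) + min(1,3)
    = 1 + 2 + 1 + 1 + 1
    = 6.

6


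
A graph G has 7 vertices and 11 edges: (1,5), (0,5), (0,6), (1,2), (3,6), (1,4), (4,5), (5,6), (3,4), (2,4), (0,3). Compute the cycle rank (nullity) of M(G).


Cycle rank (nullity) = |E| - r(M) = |E| - (|V| - c).
|E| = 11, |V| = 7, c = 1.
Nullity = 11 - (7 - 1) = 11 - 6 = 5.

5


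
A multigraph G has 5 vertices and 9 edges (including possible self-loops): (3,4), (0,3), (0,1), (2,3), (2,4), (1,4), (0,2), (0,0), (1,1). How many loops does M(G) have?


In a graphic matroid, a loop is a self-loop edge (u,u) with rank 0.
Examining all 9 edges for self-loops...
Self-loops found: (0,0), (1,1)
Number of loops = 2.

2


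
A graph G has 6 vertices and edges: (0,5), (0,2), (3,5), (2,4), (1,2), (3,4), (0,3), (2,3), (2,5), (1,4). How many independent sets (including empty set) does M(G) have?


An independent set in a graphic matroid is an acyclic edge subset.
G has 6 vertices and 10 edges.
Enumerate all 2^10 = 1024 subsets, checking for acyclicity.
Total independent sets = 436.

436


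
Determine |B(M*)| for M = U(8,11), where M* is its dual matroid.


The dual of U(r,n) is U(n-r, n) = U(3,11).
Bases of U(3,11) are all (3)-element subsets.
|B(M*)| = C(11,3) = 11! / (3! * 8!) = 165.

165


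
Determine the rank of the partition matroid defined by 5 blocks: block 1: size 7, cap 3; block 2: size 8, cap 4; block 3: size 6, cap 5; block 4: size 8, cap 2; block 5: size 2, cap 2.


Rank of a partition matroid = sum of min(|Si|, ci) for each block.
= min(7,3) + min(8,4) + min(6,5) + min(8,2) + min(2,2)
= 3 + 4 + 5 + 2 + 2
= 16.

16


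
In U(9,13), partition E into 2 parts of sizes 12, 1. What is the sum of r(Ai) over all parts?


r(Ai) = min(|Ai|, 9) for each part.
Sum = min(12,9) + min(1,9)
    = 9 + 1
    = 10.

10


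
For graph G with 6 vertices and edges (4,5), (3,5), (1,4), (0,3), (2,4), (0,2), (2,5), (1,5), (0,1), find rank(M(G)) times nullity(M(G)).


r(M) = |V| - c = 6 - 1 = 5.
nullity = |E| - r(M) = 9 - 5 = 4.
Product = 5 * 4 = 20.

20


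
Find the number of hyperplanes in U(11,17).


Hyperplanes of U(11,17) are flats of rank 10.
In a uniform matroid, these are exactly the (10)-element subsets.
Count = C(17,10) = 17! / (10! * 7!) = 19448.

19448


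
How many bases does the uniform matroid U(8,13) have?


Bases of U(8,13) are all 8-element subsets of the 13-element ground set.
Number of bases = C(13,8).
C(13,8) = 1287.

1287


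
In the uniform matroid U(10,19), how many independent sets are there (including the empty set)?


Independent sets of U(10,19) are all subsets of size <= 10.
Count = C(19,0) + C(19,1) + C(19,2) + C(19,3) + C(19,4) + C(19,5) + C(19,6) + C(19,7) + C(19,8) + C(19,9) + C(19,10)
     = 1 + 19 + 171 + 969 + 3876 + 11628 + 27132 + 50388 + 75582 + 92378 + 92378
     = 354522.

354522


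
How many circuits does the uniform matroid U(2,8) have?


In U(2,8), circuits are the (3)-element subsets.
Any set of 3 elements is dependent, and removing any one element gives
an independent set of size 2, so it is a minimal dependent set.
Number of circuits = C(8,3) = 8! / (3! * 5!) = 56.

56


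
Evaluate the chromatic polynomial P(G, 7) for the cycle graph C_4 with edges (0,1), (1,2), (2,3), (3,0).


P(C_4, k) = (k-1)^4 + (-1)^4*(k-1).
P(7) = (6)^4 + 6
= 1296 + 6 = 1302.

1302


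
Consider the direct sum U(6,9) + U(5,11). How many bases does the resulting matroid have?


Bases of a direct sum M1 + M2: |B| = |B(M1)| * |B(M2)|.
|B(U(6,9))| = C(9,6) = 84.
|B(U(5,11))| = C(11,5) = 462.
Total bases = 84 * 462 = 38808.

38808


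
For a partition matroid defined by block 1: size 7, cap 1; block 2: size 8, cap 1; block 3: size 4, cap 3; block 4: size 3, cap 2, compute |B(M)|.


A basis picks exactly ci elements from block i.
Number of bases = product of C(|Si|, ci).
= C(7,1) * C(8,1) * C(4,3) * C(3,2)
= 7 * 8 * 4 * 3
= 672.

672


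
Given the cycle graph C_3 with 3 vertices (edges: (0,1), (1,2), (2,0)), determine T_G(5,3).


T(C_3; x,y) = x + x^2 + ... + x^(2) + y.
T(5,3) = 5^1 + 5^2 + 3
= 5 + 25 + 3
= 33.

33


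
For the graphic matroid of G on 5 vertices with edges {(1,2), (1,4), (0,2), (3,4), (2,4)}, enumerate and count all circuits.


A circuit in a graphic matroid = edge set of a simple cycle.
G has 5 vertices and 5 edges.
Enumerating all minimal edge subsets forming cycles...
Total circuits found: 1.

1


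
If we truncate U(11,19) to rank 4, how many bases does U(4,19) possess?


Truncating U(11,19) to rank 4 gives U(4,19).
Bases of U(4,19) are all 4-element subsets of 19 elements.
Number of bases = (19 choose 4) = 3876.

3876


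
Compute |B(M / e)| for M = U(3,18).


Contracting e from U(3,18) gives U(2,17).
Bases of U(2,17) = (17 choose 2) = 136.

136


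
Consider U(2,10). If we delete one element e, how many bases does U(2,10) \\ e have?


Deleting e from U(2,10) gives U(2,9) since n > r.
Bases of U(2,9) = C(9,2) = (9 * 8) / (1 * 2) = 36.

36


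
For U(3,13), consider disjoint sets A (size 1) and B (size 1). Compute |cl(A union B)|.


|A union B| = 1 + 1 = 2 (disjoint).
In U(3,13), cl(S) = S if |S| < 3, else cl(S) = E.
Since 2 < 3, cl(A union B) = A union B.
|cl(A union B)| = 2.

2


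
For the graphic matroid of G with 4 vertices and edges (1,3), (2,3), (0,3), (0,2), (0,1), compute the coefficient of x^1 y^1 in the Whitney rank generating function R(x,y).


R(x,y) = sum over A in 2^E of x^(r(E)-r(A)) * y^(|A|-r(A)).
G has 4 vertices, 5 edges. r(E) = 3.
Enumerate all 2^5 = 32 subsets.
Count subsets with r(E)-r(A)=1 and |A|-r(A)=1: 2.

2
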